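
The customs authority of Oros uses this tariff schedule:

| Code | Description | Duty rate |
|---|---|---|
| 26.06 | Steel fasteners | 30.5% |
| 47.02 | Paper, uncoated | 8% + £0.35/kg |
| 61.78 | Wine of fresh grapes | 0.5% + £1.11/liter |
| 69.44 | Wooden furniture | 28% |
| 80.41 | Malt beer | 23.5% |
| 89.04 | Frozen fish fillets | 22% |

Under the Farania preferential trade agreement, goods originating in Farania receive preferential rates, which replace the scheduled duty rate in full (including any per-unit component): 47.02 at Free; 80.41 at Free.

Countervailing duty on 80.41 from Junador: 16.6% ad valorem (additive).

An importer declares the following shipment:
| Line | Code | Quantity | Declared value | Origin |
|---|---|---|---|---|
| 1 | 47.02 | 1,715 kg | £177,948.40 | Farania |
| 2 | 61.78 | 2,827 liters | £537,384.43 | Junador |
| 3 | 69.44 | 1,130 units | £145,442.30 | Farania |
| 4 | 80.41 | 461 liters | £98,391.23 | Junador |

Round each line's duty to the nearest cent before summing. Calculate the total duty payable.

£86,003.61

Line 1 (47.02, Farania, 1,715 kg, £177,948.40):
Base rate for 47.02 is 8% + £0.35/kg.
Origin Farania qualifies under the Oros–Farania agreement and 47.02 is covered: preferential rate Free applies instead.
Duty = £177,948.40 × 0% = £0.00.
Line 2 (61.78, Junador, 2,827 liters, £537,384.43):
Base rate for 61.78 is 0.5% + £1.11/liter.
Duty = £537,384.43 × 0.5% + 2,827 × £1.11 = £5,824.89.
Line 3 (69.44, Farania, 1,130 units, £145,442.30):
Base rate for 69.44 is 28%.
Origin Farania is the FTA partner but 69.44 is not on the preference list; base rate stands.
Duty = £145,442.30 × 28% = £40,723.84.
Line 4 (80.41, Junador, 461 liters, £98,391.23):
Base rate for 80.41 is 23.5%.
80.41 has an FTA preferential rate, but origin Junador is not Farania; base rate stands.
Additional duty on 80.41 from Junador: +16.6%. Applied ad valorem rate: 23.5% + 16.6% = 40.1%.
Duty = £98,391.23 × 40.1% = £39,454.88.
Total = £0.00 + £5,824.89 + £40,723.84 + £39,454.88 = £86,003.61.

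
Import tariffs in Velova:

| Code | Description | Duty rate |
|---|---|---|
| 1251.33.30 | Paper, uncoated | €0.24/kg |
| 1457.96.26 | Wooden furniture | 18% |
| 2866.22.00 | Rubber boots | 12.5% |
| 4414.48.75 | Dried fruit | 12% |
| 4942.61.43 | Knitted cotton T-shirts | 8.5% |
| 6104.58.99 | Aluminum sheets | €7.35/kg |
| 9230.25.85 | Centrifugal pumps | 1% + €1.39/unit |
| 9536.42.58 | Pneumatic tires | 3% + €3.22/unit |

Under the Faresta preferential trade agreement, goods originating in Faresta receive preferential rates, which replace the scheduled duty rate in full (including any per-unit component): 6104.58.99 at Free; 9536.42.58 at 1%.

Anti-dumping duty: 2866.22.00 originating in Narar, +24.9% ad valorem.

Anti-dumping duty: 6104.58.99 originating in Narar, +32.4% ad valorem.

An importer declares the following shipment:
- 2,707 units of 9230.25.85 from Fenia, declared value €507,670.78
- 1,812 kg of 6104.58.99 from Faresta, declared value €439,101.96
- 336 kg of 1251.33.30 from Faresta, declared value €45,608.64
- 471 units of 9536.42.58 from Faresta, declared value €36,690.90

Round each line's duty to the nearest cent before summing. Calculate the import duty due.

Line 1 (9230.25.85, Fenia, 2,707 units, €507,670.78):
Base rate for 9230.25.85 is 1% + €1.39/unit.
Duty = €507,670.78 × 1% + 2,707 × €1.39 = €8,839.44.
Line 2 (6104.58.99, Faresta, 1,812 kg, €439,101.96):
Base rate for 6104.58.99 is €7.35/kg.
Origin Faresta qualifies under the Velova–Faresta agreement and 6104.58.99 is covered: preferential rate Free applies instead.
The additional-duty order on 6104.58.99 targets Narar, not Faresta; it does not apply.
Duty = €439,101.96 × 0% = €0.00.
Line 3 (1251.33.30, Faresta, 336 kg, €45,608.64):
Base rate for 1251.33.30 is €0.24/kg.
Origin Faresta is the FTA partner but 1251.33.30 is not on the preference list; base rate stands.
Duty = 336 × €0.24 = €80.64.
Line 4 (9536.42.58, Faresta, 471 units, €36,690.90):
Base rate for 9536.42.58 is 3% + €3.22/unit.
Origin Faresta qualifies under the Velova–Faresta agreement and 9536.42.58 is covered: preferential rate 1% applies instead.
Duty = €36,690.90 × 1% = €366.91.
Total = €8,839.44 + €0.00 + €80.64 + €366.91 = €9,286.99.

€9,286.99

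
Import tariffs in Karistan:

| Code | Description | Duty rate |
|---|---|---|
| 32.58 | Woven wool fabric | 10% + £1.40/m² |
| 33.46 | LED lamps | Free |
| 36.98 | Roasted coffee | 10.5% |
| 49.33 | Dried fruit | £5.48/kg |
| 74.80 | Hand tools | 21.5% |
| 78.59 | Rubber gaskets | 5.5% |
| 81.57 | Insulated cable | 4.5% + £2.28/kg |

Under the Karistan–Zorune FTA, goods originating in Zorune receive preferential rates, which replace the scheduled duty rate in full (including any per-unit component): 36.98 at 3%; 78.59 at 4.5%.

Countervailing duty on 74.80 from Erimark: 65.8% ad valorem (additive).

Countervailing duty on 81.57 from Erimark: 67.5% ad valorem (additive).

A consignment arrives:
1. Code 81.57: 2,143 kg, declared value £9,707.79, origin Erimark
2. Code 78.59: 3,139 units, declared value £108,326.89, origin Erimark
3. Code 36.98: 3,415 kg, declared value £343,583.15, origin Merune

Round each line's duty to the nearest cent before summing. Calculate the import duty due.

£53,909.86

Line 1 (81.57, Erimark, 2,143 kg, £9,707.79):
Base rate for 81.57 is 4.5% + £2.28/kg.
Additional duty on 81.57 from Erimark: +67.5%. Applied ad valorem rate: 4.5% + 67.5% = 72%.
Duty = £9,707.79 × 72% + 2,143 × £2.28 = £11,875.65.
Line 2 (78.59, Erimark, 3,139 units, £108,326.89):
Base rate for 78.59 is 5.5%.
78.59 has an FTA preferential rate, but origin Erimark is not Zorune; base rate stands.
Duty = £108,326.89 × 5.5% = £5,957.98.
Line 3 (36.98, Merune, 3,415 kg, £343,583.15):
Base rate for 36.98 is 10.5%.
36.98 has an FTA preferential rate, but origin Merune is not Zorune; base rate stands.
Duty = £343,583.15 × 10.5% = £36,076.23.
Total = £11,875.65 + £5,957.98 + £36,076.23 = £53,909.86.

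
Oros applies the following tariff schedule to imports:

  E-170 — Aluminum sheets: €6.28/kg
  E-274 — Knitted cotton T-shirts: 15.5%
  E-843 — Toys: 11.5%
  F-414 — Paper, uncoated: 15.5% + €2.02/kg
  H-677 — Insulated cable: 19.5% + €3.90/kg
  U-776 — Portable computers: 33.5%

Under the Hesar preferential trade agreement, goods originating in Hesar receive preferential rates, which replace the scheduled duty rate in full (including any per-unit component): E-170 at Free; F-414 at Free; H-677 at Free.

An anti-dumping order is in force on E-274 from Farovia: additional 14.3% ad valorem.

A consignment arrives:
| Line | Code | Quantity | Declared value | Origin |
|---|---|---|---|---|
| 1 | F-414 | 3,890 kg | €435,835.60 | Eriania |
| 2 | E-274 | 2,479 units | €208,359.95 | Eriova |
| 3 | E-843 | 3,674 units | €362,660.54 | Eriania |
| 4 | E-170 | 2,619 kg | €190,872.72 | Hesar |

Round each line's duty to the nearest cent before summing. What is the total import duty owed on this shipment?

€149,414.07

Line 1 (F-414, Eriania, 3,890 kg, €435,835.60):
Base rate for F-414 is 15.5% + €2.02/kg.
F-414 has an FTA preferential rate, but origin Eriania is not Hesar; base rate stands.
Duty = €435,835.60 × 15.5% + 3,890 × €2.02 = €75,412.32.
Line 2 (E-274, Eriova, 2,479 units, €208,359.95):
Base rate for E-274 is 15.5%.
The additional-duty order on E-274 targets Farovia, not Eriova; it does not apply.
Duty = €208,359.95 × 15.5% = €32,295.79.
Line 3 (E-843, Eriania, 3,674 units, €362,660.54):
Base rate for E-843 is 11.5%.
Duty = €362,660.54 × 11.5% = €41,705.96.
Line 4 (E-170, Hesar, 2,619 kg, €190,872.72):
Base rate for E-170 is €6.28/kg.
Origin Hesar qualifies under the Oros–Hesar agreement and E-170 is covered: preferential rate Free applies instead.
Duty = €190,872.72 × 0% = €0.00.
Total = €75,412.32 + €32,295.79 + €41,705.96 + €0.00 = €149,414.07.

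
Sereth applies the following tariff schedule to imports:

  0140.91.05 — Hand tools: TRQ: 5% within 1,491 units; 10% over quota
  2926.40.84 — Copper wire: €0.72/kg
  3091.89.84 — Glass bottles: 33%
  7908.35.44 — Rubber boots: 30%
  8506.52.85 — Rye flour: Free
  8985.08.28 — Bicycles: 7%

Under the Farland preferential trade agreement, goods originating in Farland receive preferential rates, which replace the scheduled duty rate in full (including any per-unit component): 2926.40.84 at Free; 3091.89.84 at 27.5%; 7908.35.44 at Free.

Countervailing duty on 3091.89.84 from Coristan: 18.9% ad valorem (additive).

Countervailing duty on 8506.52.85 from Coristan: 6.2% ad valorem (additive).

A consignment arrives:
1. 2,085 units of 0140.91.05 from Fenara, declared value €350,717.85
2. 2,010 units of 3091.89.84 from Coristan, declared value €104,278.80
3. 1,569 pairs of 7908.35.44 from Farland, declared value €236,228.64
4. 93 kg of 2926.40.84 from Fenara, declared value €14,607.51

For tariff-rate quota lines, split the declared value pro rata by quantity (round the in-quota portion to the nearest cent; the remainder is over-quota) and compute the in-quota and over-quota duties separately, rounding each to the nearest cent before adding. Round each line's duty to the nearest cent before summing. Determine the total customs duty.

€76,719.39

Line 1 (0140.91.05, Fenara, 2,085 units, €350,717.85):
Code 0140.91.05 is under a tariff-rate quota (threshold 1,491 units). In-quota: 1,491 units at 5%; over-quota: 594 units at 10%.
Pro-rata value split: in-quota = €350,717.85 × 1,491/2,085 = €250,801.11; over-quota = €350,717.85 − €250,801.11 = €99,916.74.
In-quota duty = €250,801.11 × 5% = €12,540.06. Over-quota duty = €99,916.74 × 10% = €9,991.67.
Line duty = €12,540.06 + €9,991.67 = €22,531.73.
Line 2 (3091.89.84, Coristan, 2,010 units, €104,278.80):
Base rate for 3091.89.84 is 33%.
3091.89.84 has an FTA preferential rate, but origin Coristan is not Farland; base rate stands.
Additional duty on 3091.89.84 from Coristan: +18.9%. Applied ad valorem rate: 33% + 18.9% = 51.9%.
Duty = €104,278.80 × 51.9% = €54,120.70.
Line 3 (7908.35.44, Farland, 1,569 pairs, €236,228.64):
Base rate for 7908.35.44 is 30%.
Origin Farland qualifies under the Sereth–Farland agreement and 7908.35.44 is covered: preferential rate Free applies instead.
Duty = €236,228.64 × 0% = €0.00.
Line 4 (2926.40.84, Fenara, 93 kg, €14,607.51):
Base rate for 2926.40.84 is €0.72/kg.
2926.40.84 has an FTA preferential rate, but origin Fenara is not Farland; base rate stands.
Duty = 93 × €0.72 = €66.96.
Total = €22,531.73 + €54,120.70 + €0.00 + €66.96 = €76,719.39.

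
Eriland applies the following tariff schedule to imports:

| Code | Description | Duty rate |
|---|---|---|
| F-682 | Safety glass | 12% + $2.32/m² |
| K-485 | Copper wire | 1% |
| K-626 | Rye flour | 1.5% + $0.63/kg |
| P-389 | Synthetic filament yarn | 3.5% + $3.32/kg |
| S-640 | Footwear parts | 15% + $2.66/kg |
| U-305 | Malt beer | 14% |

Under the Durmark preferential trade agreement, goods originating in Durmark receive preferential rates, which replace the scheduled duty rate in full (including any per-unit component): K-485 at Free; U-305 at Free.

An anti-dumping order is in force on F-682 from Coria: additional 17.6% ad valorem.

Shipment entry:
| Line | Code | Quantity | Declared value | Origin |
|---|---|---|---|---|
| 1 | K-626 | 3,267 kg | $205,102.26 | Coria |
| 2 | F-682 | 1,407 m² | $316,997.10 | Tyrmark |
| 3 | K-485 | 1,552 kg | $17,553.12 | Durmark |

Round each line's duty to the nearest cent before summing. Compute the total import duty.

Line 1 (K-626, Coria, 3,267 kg, $205,102.26):
Base rate for K-626 is 1.5% + $0.63/kg.
Duty = $205,102.26 × 1.5% + 3,267 × $0.63 = $5,134.74.
Line 2 (F-682, Tyrmark, 1,407 m², $316,997.10):
Base rate for F-682 is 12% + $2.32/m².
The additional-duty order on F-682 targets Coria, not Tyrmark; it does not apply.
Duty = $316,997.10 × 12% + 1,407 × $2.32 = $41,303.89.
Line 3 (K-485, Durmark, 1,552 kg, $17,553.12):
Base rate for K-485 is 1%.
Origin Durmark qualifies under the Eriland–Durmark agreement and K-485 is covered: preferential rate Free applies instead.
Duty = $17,553.12 × 0% = $0.00.
Total = $5,134.74 + $41,303.89 + $0.00 = $46,438.63.

$46,438.63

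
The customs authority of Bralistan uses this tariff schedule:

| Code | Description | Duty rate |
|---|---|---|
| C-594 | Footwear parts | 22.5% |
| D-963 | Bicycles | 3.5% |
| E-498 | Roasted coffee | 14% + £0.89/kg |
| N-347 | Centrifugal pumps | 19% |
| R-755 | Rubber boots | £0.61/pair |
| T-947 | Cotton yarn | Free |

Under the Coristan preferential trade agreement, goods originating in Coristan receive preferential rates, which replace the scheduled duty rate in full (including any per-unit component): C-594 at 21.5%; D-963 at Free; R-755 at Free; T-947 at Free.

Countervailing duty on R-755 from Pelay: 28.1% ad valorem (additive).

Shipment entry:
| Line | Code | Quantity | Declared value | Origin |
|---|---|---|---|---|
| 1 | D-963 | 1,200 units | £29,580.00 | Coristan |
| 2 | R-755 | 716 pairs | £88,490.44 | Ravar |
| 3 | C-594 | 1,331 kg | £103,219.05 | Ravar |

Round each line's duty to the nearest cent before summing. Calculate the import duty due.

Line 1 (D-963, Coristan, 1,200 units, £29,580.00):
Base rate for D-963 is 3.5%.
Origin Coristan qualifies under the Bralistan–Coristan agreement and D-963 is covered: preferential rate Free applies instead.
Duty = £29,580.00 × 0% = £0.00.
Line 2 (R-755, Ravar, 716 pairs, £88,490.44):
Base rate for R-755 is £0.61/pair.
R-755 has an FTA preferential rate, but origin Ravar is not Coristan; base rate stands.
The additional-duty order on R-755 targets Pelay, not Ravar; it does not apply.
Duty = 716 × £0.61 = £436.76.
Line 3 (C-594, Ravar, 1,331 kg, £103,219.05):
Base rate for C-594 is 22.5%.
C-594 has an FTA preferential rate, but origin Ravar is not Coristan; base rate stands.
Duty = £103,219.05 × 22.5% = £23,224.29.
Total = £0.00 + £436.76 + £23,224.29 = £23,661.05.

£23,661.05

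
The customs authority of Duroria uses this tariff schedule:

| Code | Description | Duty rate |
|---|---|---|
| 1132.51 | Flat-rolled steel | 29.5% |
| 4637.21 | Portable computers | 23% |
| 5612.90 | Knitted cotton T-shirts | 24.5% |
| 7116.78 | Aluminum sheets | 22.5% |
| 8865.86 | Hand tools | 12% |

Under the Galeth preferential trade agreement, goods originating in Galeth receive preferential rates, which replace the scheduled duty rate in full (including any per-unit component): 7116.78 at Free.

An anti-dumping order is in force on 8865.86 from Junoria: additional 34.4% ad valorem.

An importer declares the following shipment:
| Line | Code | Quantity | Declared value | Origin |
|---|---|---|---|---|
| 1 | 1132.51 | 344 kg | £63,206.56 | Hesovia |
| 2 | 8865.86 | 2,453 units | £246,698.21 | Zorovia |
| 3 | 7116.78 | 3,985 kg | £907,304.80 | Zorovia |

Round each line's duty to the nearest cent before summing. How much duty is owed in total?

Line 1 (1132.51, Hesovia, 344 kg, £63,206.56):
Base rate for 1132.51 is 29.5%.
Duty = £63,206.56 × 29.5% = £18,645.94.
Line 2 (8865.86, Zorovia, 2,453 units, £246,698.21):
Base rate for 8865.86 is 12%.
The additional-duty order on 8865.86 targets Junoria, not Zorovia; it does not apply.
Duty = £246,698.21 × 12% = £29,603.79.
Line 3 (7116.78, Zorovia, 3,985 kg, £907,304.80):
Base rate for 7116.78 is 22.5%.
7116.78 has an FTA preferential rate, but origin Zorovia is not Galeth; base rate stands.
Duty = £907,304.80 × 22.5% = £204,143.58.
Total = £18,645.94 + £29,603.79 + £204,143.58 = £252,393.31.

£252,393.31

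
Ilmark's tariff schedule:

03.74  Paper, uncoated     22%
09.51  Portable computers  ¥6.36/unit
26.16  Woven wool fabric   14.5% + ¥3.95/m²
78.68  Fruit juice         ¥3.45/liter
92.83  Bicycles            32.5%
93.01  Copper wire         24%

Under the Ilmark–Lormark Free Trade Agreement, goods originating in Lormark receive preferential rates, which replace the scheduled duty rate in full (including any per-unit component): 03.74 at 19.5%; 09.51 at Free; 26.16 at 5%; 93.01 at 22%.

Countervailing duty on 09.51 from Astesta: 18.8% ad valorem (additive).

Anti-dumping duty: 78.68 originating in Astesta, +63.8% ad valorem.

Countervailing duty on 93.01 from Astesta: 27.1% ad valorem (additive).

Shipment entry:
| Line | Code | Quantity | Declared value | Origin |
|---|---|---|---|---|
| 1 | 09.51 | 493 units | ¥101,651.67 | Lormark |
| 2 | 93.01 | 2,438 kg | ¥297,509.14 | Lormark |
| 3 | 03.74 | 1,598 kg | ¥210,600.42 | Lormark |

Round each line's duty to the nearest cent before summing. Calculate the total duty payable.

Line 1 (09.51, Lormark, 493 units, ¥101,651.67):
Base rate for 09.51 is ¥6.36/unit.
Origin Lormark qualifies under the Ilmark–Lormark agreement and 09.51 is covered: preferential rate Free applies instead.
The additional-duty order on 09.51 targets Astesta, not Lormark; it does not apply.
Duty = ¥101,651.67 × 0% = ¥0.00.
Line 2 (93.01, Lormark, 2,438 kg, ¥297,509.14):
Base rate for 93.01 is 24%.
Origin Lormark qualifies under the Ilmark–Lormark agreement and 93.01 is covered: preferential rate 22% applies instead.
The additional-duty order on 93.01 targets Astesta, not Lormark; it does not apply.
Duty = ¥297,509.14 × 22% = ¥65,452.01.
Line 3 (03.74, Lormark, 1,598 kg, ¥210,600.42):
Base rate for 03.74 is 22%.
Origin Lormark qualifies under the Ilmark–Lormark agreement and 03.74 is covered: preferential rate 19.5% applies instead.
Duty = ¥210,600.42 × 19.5% = ¥41,067.08.
Total = ¥0.00 + ¥65,452.01 + ¥41,067.08 = ¥106,519.09.

¥106,519.09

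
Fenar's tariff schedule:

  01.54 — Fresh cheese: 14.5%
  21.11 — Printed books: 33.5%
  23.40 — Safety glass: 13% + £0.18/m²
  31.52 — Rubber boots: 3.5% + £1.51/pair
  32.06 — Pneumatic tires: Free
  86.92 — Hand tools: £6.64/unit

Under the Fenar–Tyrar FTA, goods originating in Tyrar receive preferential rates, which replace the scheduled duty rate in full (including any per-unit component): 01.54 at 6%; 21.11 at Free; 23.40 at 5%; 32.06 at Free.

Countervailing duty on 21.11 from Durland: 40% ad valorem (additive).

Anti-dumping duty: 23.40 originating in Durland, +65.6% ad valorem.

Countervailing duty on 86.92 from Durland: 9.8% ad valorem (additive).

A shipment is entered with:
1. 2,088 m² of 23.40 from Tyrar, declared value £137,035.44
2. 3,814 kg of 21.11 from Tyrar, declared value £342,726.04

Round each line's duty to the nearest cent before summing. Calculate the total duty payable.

Line 1 (23.40, Tyrar, 2,088 m², £137,035.44):
Base rate for 23.40 is 13% + £0.18/m².
Origin Tyrar qualifies under the Fenar–Tyrar agreement and 23.40 is covered: preferential rate 5% applies instead.
The additional-duty order on 23.40 targets Durland, not Tyrar; it does not apply.
Duty = £137,035.44 × 5% = £6,851.77.
Line 2 (21.11, Tyrar, 3,814 kg, £342,726.04):
Base rate for 21.11 is 33.5%.
Origin Tyrar qualifies under the Fenar–Tyrar agreement and 21.11 is covered: preferential rate Free applies instead.
The additional-duty order on 21.11 targets Durland, not Tyrar; it does not apply.
Duty = £342,726.04 × 0% = £0.00.
Total = £6,851.77 + £0.00 = £6,851.77.

£6,851.77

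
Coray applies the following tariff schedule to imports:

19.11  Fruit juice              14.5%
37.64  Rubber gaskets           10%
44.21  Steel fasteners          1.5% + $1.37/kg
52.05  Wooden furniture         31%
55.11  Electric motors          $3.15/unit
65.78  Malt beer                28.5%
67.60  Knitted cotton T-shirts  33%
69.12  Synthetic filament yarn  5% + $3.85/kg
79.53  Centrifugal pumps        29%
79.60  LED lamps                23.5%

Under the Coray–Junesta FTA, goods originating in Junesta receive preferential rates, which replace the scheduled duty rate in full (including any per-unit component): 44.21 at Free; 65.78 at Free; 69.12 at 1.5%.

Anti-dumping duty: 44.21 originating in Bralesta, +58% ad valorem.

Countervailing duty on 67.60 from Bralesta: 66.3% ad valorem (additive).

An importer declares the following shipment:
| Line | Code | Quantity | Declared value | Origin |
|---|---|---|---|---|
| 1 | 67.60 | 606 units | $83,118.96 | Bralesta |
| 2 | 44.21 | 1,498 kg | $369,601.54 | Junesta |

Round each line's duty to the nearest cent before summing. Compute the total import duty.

Line 1 (67.60, Bralesta, 606 units, $83,118.96):
Base rate for 67.60 is 33%.
Additional duty on 67.60 from Bralesta: +66.3%. Applied ad valorem rate: 33% + 66.3% = 99.3%.
Duty = $83,118.96 × 99.3% = $82,537.13.
Line 2 (44.21, Junesta, 1,498 kg, $369,601.54):
Base rate for 44.21 is 1.5% + $1.37/kg.
Origin Junesta qualifies under the Coray–Junesta agreement and 44.21 is covered: preferential rate Free applies instead.
The additional-duty order on 44.21 targets Bralesta, not Junesta; it does not apply.
Duty = $369,601.54 × 0% = $0.00.
Total = $82,537.13 + $0.00 = $82,537.13.

$82,537.13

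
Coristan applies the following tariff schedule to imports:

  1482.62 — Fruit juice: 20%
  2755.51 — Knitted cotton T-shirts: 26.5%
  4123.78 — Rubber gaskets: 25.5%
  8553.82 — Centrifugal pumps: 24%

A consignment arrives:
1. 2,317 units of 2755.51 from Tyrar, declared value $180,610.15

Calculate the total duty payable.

$47,861.69

Line 1 (2755.51, Tyrar, 2,317 units, $180,610.15):
Base rate for 2755.51 is 26.5%.
Duty = $180,610.15 × 26.5% = $47,861.69.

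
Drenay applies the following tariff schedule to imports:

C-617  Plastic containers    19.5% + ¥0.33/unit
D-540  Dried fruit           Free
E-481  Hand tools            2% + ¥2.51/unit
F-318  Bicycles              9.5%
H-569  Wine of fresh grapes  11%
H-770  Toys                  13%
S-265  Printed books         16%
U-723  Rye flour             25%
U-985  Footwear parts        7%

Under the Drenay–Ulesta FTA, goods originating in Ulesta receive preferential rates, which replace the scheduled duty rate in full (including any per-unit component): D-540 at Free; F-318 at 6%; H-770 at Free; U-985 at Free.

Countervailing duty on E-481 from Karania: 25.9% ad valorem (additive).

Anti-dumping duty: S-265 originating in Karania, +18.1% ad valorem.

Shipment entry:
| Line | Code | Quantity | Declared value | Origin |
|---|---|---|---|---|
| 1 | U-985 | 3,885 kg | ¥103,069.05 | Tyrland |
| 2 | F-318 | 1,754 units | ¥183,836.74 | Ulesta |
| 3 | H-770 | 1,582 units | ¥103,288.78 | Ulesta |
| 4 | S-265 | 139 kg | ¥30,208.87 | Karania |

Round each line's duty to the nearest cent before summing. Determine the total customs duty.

¥28,546.25

Line 1 (U-985, Tyrland, 3,885 kg, ¥103,069.05):
Base rate for U-985 is 7%.
U-985 has an FTA preferential rate, but origin Tyrland is not Ulesta; base rate stands.
Duty = ¥103,069.05 × 7% = ¥7,214.83.
Line 2 (F-318, Ulesta, 1,754 units, ¥183,836.74):
Base rate for F-318 is 9.5%.
Origin Ulesta qualifies under the Drenay–Ulesta agreement and F-318 is covered: preferential rate 6% applies instead.
Duty = ¥183,836.74 × 6% = ¥11,030.20.
Line 3 (H-770, Ulesta, 1,582 units, ¥103,288.78):
Base rate for H-770 is 13%.
Origin Ulesta qualifies under the Drenay–Ulesta agreement and H-770 is covered: preferential rate Free applies instead.
Duty = ¥103,288.78 × 0% = ¥0.00.
Line 4 (S-265, Karania, 139 kg, ¥30,208.87):
Base rate for S-265 is 16%.
Additional duty on S-265 from Karania: +18.1%. Applied ad valorem rate: 16% + 18.1% = 34.1%.
Duty = ¥30,208.87 × 34.1% = ¥10,301.22.
Total = ¥7,214.83 + ¥11,030.20 + ¥0.00 + ¥10,301.22 = ¥28,546.25.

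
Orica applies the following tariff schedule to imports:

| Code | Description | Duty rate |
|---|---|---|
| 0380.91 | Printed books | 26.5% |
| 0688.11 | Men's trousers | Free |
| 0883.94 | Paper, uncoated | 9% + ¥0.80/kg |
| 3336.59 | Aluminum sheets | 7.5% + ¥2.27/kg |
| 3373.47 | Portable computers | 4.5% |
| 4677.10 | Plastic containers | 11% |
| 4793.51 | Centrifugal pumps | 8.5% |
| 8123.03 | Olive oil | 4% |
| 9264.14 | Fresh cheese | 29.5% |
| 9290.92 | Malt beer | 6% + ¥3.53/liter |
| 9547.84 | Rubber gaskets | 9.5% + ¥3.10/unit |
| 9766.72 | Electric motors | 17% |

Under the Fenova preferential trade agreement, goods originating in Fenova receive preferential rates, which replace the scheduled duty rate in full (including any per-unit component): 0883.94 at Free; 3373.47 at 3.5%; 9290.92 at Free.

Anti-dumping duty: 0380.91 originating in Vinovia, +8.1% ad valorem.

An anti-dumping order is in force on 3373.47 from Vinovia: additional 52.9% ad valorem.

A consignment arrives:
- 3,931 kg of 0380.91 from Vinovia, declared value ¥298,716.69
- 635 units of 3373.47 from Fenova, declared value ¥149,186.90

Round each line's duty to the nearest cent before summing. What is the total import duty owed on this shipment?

¥108,577.51

Line 1 (0380.91, Vinovia, 3,931 kg, ¥298,716.69):
Base rate for 0380.91 is 26.5%.
Additional duty on 0380.91 from Vinovia: +8.1%. Applied ad valorem rate: 26.5% + 8.1% = 34.6%.
Duty = ¥298,716.69 × 34.6% = ¥103,355.97.
Line 2 (3373.47, Fenova, 635 units, ¥149,186.90):
Base rate for 3373.47 is 4.5%.
Origin Fenova qualifies under the Orica–Fenova agreement and 3373.47 is covered: preferential rate 3.5% applies instead.
The additional-duty order on 3373.47 targets Vinovia, not Fenova; it does not apply.
Duty = ¥149,186.90 × 3.5% = ¥5,221.54.
Total = ¥103,355.97 + ¥5,221.54 = ¥108,577.51.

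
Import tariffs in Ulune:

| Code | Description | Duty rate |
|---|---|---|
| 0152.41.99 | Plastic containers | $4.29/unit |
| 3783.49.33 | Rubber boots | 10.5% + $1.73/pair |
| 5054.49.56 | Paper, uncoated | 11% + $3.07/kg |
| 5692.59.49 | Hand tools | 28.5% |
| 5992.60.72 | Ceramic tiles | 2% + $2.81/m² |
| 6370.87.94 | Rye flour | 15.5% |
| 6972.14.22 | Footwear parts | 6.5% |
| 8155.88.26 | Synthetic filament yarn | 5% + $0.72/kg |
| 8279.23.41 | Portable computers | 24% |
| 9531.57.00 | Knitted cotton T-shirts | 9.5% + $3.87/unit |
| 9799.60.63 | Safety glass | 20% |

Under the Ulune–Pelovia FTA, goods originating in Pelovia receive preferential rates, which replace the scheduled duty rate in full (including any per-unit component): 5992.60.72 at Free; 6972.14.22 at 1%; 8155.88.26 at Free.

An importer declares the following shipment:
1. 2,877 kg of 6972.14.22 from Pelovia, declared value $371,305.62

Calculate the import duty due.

Line 1 (6972.14.22, Pelovia, 2,877 kg, $371,305.62):
Base rate for 6972.14.22 is 6.5%.
Origin Pelovia qualifies under the Ulune–Pelovia agreement and 6972.14.22 is covered: preferential rate 1% applies instead.
Duty = $371,305.62 × 1% = $3,713.06.

$3,713.06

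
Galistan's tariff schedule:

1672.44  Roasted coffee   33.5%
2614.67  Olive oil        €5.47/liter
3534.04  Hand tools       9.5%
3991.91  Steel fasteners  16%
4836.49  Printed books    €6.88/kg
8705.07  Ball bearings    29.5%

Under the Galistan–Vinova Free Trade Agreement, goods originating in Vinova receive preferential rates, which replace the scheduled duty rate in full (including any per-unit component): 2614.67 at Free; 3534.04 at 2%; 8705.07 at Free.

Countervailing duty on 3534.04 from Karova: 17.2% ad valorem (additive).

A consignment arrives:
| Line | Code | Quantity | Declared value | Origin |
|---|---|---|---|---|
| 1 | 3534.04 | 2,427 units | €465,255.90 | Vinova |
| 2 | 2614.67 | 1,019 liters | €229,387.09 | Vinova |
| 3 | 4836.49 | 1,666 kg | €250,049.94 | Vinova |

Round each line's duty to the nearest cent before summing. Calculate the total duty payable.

Line 1 (3534.04, Vinova, 2,427 units, €465,255.90):
Base rate for 3534.04 is 9.5%.
Origin Vinova qualifies under the Galistan–Vinova agreement and 3534.04 is covered: preferential rate 2% applies instead.
The additional-duty order on 3534.04 targets Karova, not Vinova; it does not apply.
Duty = €465,255.90 × 2% = €9,305.12.
Line 2 (2614.67, Vinova, 1,019 liters, €229,387.09):
Base rate for 2614.67 is €5.47/liter.
Origin Vinova qualifies under the Galistan–Vinova agreement and 2614.67 is covered: preferential rate Free applies instead.
Duty = €229,387.09 × 0% = €0.00.
Line 3 (4836.49, Vinova, 1,666 kg, €250,049.94):
Base rate for 4836.49 is €6.88/kg.
Origin Vinova is the FTA partner but 4836.49 is not on the preference list; base rate stands.
Duty = 1,666 × €6.88 = €11,462.08.
Total = €9,305.12 + €0.00 + €11,462.08 = €20,767.20.

€20,767.20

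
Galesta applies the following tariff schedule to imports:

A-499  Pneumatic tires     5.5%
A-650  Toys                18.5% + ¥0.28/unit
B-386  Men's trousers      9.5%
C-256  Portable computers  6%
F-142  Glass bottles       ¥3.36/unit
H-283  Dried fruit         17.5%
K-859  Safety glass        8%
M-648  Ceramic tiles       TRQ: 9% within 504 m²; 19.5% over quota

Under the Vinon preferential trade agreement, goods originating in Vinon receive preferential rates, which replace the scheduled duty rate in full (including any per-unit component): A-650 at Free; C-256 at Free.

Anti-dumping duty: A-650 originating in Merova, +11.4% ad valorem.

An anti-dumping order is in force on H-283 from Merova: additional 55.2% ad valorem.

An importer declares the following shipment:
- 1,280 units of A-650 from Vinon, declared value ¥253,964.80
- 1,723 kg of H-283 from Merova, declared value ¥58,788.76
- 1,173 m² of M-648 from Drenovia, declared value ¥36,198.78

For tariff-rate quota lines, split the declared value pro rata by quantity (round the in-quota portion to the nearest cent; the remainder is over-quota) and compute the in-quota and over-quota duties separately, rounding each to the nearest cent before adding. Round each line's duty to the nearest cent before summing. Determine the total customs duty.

Line 1 (A-650, Vinon, 1,280 units, ¥253,964.80):
Base rate for A-650 is 18.5% + ¥0.28/unit.
Origin Vinon qualifies under the Galesta–Vinon agreement and A-650 is covered: preferential rate Free applies instead.
The additional-duty order on A-650 targets Merova, not Vinon; it does not apply.
Duty = ¥253,964.80 × 0% = ¥0.00.
Line 2 (H-283, Merova, 1,723 kg, ¥58,788.76):
Base rate for H-283 is 17.5%.
Additional duty on H-283 from Merova: +55.2%. Applied ad valorem rate: 17.5% + 55.2% = 72.7%.
Duty = ¥58,788.76 × 72.7% = ¥42,739.43.
Line 3 (M-648, Drenovia, 1,173 m², ¥36,198.78):
Code M-648 is under a tariff-rate quota (threshold 504 m²). In-quota: 504 m² at 9%; over-quota: 669 m² at 19.5%.
Pro-rata value split: in-quota = ¥36,198.78 × 504/1,173 = ¥15,553.44; over-quota = ¥36,198.78 − ¥15,553.44 = ¥20,645.34.
In-quota duty = ¥15,553.44 × 9% = ¥1,399.81. Over-quota duty = ¥20,645.34 × 19.5% = ¥4,025.84.
Line duty = ¥1,399.81 + ¥4,025.84 = ¥5,425.65.
Total = ¥0.00 + ¥42,739.43 + ¥5,425.65 = ¥48,165.08.

¥48,165.08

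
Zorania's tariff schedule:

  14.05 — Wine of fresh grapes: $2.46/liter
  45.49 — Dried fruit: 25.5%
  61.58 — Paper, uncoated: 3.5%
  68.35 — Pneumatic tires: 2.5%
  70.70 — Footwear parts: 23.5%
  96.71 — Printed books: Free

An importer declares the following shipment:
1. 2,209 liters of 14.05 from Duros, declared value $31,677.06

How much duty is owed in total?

Line 1 (14.05, Duros, 2,209 liters, $31,677.06):
Base rate for 14.05 is $2.46/liter.
Duty = 2,209 × $2.46 = $5,434.14.

$5,434.14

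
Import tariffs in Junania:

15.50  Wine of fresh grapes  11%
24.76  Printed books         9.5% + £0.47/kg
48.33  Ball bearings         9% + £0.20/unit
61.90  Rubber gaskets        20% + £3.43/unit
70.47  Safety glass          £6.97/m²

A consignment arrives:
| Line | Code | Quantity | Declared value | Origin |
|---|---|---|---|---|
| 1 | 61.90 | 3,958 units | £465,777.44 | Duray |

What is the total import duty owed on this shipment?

£106,731.43

Line 1 (61.90, Duray, 3,958 units, £465,777.44):
Base rate for 61.90 is 20% + £3.43/unit.
Duty = £465,777.44 × 20% + 3,958 × £3.43 = £106,731.43.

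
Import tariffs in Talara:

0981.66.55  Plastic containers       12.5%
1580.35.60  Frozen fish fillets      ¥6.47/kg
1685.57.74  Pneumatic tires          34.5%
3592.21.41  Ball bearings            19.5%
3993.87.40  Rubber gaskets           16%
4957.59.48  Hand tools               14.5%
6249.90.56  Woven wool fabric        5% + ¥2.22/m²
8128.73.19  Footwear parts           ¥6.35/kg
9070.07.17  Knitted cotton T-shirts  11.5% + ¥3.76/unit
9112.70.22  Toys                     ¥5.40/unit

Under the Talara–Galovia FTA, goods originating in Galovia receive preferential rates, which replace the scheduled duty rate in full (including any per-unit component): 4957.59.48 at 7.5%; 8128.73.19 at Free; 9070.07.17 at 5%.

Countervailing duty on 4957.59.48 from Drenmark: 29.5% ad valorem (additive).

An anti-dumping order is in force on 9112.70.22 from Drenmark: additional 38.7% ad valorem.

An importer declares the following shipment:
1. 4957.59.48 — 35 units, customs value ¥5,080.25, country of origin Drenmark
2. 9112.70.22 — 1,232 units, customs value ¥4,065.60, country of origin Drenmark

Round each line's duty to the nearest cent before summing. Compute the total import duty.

Line 1 (4957.59.48, Drenmark, 35 units, ¥5,080.25):
Base rate for 4957.59.48 is 14.5%.
4957.59.48 has an FTA preferential rate, but origin Drenmark is not Galovia; base rate stands.
Additional duty on 4957.59.48 from Drenmark: +29.5%. Applied ad valorem rate: 14.5% + 29.5% = 44%.
Duty = ¥5,080.25 × 44% = ¥2,235.31.
Line 2 (9112.70.22, Drenmark, 1,232 units, ¥4,065.60):
Base rate for 9112.70.22 is ¥5.40/unit.
Additional duty on 9112.70.22 from Drenmark: +38.7% ad valorem. Applied ad valorem rate = 38.7%.
Duty = ¥4,065.60 × 38.7% + 1,232 × ¥5.40 = ¥8,226.19.
Total = ¥2,235.31 + ¥8,226.19 = ¥10,461.50.

¥10,461.50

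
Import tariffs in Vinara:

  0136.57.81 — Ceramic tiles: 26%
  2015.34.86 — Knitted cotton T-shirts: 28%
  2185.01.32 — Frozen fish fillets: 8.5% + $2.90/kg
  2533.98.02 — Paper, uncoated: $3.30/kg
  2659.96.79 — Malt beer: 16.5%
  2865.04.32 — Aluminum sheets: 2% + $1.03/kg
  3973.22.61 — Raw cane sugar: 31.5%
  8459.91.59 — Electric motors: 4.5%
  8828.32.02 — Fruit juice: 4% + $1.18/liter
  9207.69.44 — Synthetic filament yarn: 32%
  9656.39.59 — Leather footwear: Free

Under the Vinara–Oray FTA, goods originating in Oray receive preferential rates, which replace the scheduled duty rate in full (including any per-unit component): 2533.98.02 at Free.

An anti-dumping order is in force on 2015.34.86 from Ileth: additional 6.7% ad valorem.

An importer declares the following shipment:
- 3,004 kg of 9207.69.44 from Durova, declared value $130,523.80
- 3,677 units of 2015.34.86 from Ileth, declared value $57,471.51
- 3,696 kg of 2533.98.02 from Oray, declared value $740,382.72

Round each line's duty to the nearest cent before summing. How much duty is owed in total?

Line 1 (9207.69.44, Durova, 3,004 kg, $130,523.80):
Base rate for 9207.69.44 is 32%.
Duty = $130,523.80 × 32% = $41,767.62.
Line 2 (2015.34.86, Ileth, 3,677 units, $57,471.51):
Base rate for 2015.34.86 is 28%.
Additional duty on 2015.34.86 from Ileth: +6.7%. Applied ad valorem rate: 28% + 6.7% = 34.7%.
Duty = $57,471.51 × 34.7% = $19,942.61.
Line 3 (2533.98.02, Oray, 3,696 kg, $740,382.72):
Base rate for 2533.98.02 is $3.30/kg.
Origin Oray qualifies under the Vinara–Oray agreement and 2533.98.02 is covered: preferential rate Free applies instead.
Duty = $740,382.72 × 0% = $0.00.
Total = $41,767.62 + $19,942.61 + $0.00 = $61,710.23.

$61,710.23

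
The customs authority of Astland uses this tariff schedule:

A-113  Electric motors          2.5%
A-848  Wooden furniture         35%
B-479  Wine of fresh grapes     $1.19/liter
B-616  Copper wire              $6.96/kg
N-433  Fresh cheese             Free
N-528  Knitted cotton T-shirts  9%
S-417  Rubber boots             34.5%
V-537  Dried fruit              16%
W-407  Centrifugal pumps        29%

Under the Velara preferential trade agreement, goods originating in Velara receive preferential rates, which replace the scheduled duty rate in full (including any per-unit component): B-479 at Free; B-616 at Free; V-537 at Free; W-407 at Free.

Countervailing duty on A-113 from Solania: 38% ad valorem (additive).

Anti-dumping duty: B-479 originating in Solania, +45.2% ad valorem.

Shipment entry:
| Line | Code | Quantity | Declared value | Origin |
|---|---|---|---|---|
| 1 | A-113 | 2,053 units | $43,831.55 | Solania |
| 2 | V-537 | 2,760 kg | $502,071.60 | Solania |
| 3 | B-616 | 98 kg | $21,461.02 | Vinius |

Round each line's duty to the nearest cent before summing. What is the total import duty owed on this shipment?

Line 1 (A-113, Solania, 2,053 units, $43,831.55):
Base rate for A-113 is 2.5%.
Additional duty on A-113 from Solania: +38%. Applied ad valorem rate: 2.5% + 38% = 40.5%.
Duty = $43,831.55 × 40.5% = $17,751.78.
Line 2 (V-537, Solania, 2,760 kg, $502,071.60):
Base rate for V-537 is 16%.
V-537 has an FTA preferential rate, but origin Solania is not Velara; base rate stands.
Duty = $502,071.60 × 16% = $80,331.46.
Line 3 (B-616, Vinius, 98 kg, $21,461.02):
Base rate for B-616 is $6.96/kg.
B-616 has an FTA preferential rate, but origin Vinius is not Velara; base rate stands.
Duty = 98 × $6.96 = $682.08.
Total = $17,751.78 + $80,331.46 + $682.08 = $98,765.32.

$98,765.32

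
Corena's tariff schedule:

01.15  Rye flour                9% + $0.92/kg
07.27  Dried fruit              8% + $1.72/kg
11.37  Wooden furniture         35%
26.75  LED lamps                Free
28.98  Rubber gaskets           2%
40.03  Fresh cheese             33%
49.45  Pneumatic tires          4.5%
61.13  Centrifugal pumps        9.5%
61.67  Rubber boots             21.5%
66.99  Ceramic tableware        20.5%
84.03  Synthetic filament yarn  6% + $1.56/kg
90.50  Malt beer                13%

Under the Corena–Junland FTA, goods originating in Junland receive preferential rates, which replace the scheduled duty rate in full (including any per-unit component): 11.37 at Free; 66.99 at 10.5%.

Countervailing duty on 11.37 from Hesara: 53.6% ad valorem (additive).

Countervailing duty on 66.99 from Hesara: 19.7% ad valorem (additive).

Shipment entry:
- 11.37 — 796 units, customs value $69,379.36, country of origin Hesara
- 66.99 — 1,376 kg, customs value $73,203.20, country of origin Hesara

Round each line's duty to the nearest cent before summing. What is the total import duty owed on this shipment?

$90,897.80

Line 1 (11.37, Hesara, 796 units, $69,379.36):
Base rate for 11.37 is 35%.
11.37 has an FTA preferential rate, but origin Hesara is not Junland; base rate stands.
Additional duty on 11.37 from Hesara: +53.6%. Applied ad valorem rate: 35% + 53.6% = 88.6%.
Duty = $69,379.36 × 88.6% = $61,470.11.
Line 2 (66.99, Hesara, 1,376 kg, $73,203.20):
Base rate for 66.99 is 20.5%.
66.99 has an FTA preferential rate, but origin Hesara is not Junland; base rate stands.
Additional duty on 66.99 from Hesara: +19.7%. Applied ad valorem rate: 20.5% + 19.7% = 40.2%.
Duty = $73,203.20 × 40.2% = $29,427.69.
Total = $61,470.11 + $29,427.69 = $90,897.80.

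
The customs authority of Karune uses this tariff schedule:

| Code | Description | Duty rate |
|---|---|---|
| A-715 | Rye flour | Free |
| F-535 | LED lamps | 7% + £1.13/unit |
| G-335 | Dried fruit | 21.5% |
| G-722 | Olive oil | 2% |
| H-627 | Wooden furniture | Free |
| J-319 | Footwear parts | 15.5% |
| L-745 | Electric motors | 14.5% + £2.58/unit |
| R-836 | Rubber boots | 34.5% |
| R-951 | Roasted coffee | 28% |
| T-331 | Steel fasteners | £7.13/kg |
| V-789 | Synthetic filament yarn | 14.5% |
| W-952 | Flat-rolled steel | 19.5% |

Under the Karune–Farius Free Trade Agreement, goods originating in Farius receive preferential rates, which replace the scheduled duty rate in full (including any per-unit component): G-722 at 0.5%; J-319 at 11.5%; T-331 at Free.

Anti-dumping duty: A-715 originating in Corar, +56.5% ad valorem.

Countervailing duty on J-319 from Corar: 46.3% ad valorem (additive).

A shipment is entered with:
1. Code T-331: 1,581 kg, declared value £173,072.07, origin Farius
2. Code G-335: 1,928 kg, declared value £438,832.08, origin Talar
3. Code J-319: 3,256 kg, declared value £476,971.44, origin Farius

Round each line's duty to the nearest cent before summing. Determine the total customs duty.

Line 1 (T-331, Farius, 1,581 kg, £173,072.07):
Base rate for T-331 is £7.13/kg.
Origin Farius qualifies under the Karune–Farius agreement and T-331 is covered: preferential rate Free applies instead.
Duty = £173,072.07 × 0% = £0.00.
Line 2 (G-335, Talar, 1,928 kg, £438,832.08):
Base rate for G-335 is 21.5%.
Duty = £438,832.08 × 21.5% = £94,348.90.
Line 3 (J-319, Farius, 3,256 kg, £476,971.44):
Base rate for J-319 is 15.5%.
Origin Farius qualifies under the Karune–Farius agreement and J-319 is covered: preferential rate 11.5% applies instead.
The additional-duty order on J-319 targets Corar, not Farius; it does not apply.
Duty = £476,971.44 × 11.5% = £54,851.72.
Total = £0.00 + £94,348.90 + £54,851.72 = £149,200.62.

£149,200.62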